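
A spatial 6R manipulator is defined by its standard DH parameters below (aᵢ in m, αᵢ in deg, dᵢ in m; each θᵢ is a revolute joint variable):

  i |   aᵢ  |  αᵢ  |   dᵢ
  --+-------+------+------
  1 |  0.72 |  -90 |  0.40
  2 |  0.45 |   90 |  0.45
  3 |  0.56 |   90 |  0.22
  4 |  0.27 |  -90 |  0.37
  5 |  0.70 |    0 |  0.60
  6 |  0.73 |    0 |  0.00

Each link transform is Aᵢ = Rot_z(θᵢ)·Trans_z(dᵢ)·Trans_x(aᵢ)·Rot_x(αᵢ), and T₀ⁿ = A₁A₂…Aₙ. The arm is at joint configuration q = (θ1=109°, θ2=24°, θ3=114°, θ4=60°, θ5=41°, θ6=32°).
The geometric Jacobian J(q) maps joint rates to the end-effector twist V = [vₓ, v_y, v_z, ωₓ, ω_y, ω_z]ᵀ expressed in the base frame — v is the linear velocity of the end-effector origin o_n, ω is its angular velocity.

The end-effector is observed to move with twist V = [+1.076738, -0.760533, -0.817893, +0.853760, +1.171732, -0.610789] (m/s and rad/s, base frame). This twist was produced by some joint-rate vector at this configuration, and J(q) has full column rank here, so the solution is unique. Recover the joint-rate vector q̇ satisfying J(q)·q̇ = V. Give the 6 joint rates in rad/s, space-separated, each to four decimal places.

o_n = [-0.8676, 0.5885, 1.8754]
J₁: ẑ×o_n = [-0.5885, -0.8676, 0.0000], ω = ẑ
J2: z=[-0.9455, -0.3256, 0.0000] o=[-0.2344, 0.6808, 0.4000] → [-0.4803, 1.3950, -0.1189, -0.9455, -0.3256, 0.0000]
J3: z=[-0.1324, 0.3846, 0.9135] o=[-0.7937, 0.9230, 0.2170] → [0.9433, 0.1521, 0.0727, -0.1324, 0.3846, 0.9135]
J4: z=[-0.6563, 0.6567, -0.3716] o=[-1.2388, 0.6443, 0.5106] → [0.8755, 0.7578, -0.2071, -0.6563, 0.6567, -0.3716]
J5: z=[0.5771, 0.7541, 0.3135] o=[-1.6129, 0.8896, 0.6091] → [1.0493, -0.4971, -0.7358, 0.5771, 0.7541, 0.3135]
J6: z=[0.5771, 0.7541, 0.3135] o=[-1.2221, 1.0451, 1.4295] → [0.4794, -0.1462, -0.5307, 0.5771, 0.7541, 0.3135]
q̇ = J⁺·V = [-0.0530, -0.5940, -0.7170, 0.6580, 0.5930, 0.4970]

-0.0530 -0.5940 -0.7170 0.6580 0.5930 0.4970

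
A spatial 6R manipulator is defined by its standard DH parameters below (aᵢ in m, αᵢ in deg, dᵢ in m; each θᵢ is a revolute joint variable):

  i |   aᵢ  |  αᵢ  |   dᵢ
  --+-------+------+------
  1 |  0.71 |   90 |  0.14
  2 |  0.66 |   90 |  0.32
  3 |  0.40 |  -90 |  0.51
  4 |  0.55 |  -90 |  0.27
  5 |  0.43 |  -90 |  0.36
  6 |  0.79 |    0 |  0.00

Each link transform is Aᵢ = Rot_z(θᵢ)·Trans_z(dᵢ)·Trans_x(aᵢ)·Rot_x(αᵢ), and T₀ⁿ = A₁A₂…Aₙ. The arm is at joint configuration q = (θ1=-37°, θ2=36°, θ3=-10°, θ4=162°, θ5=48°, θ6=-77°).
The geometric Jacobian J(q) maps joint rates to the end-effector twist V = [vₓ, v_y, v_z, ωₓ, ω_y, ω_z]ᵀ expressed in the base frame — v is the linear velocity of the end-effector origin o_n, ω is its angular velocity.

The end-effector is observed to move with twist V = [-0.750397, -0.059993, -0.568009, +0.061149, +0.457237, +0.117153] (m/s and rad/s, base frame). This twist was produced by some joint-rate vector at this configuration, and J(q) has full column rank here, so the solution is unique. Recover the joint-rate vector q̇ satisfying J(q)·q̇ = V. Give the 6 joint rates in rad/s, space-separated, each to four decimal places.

-0.1640 -0.7440 -0.2030 0.2240 -0.1260 -0.1640

o_n = [0.8569, -1.0092, -1.0305]
J₁: ẑ×o_n = [1.0092, 0.8569, -0.0000], ω = ẑ
J2: z=[-0.6018, -0.7986, 0.0000] o=[0.5670, -0.4273, 0.1400] → [0.9348, -0.7044, 0.5817, -0.6018, -0.7986, 0.0000]
J3: z=[0.4694, -0.3537, -0.8090] o=[0.8009, -1.0042, 0.5279] → [0.5472, 0.6863, 0.0175, 0.4694, -0.3537, -0.8090]
J4: z=[-0.4805, -0.8710, 0.1021] o=[1.3366, -1.3209, 0.3469] → [1.1679, -0.7108, -0.5677, -0.4805, -0.8710, 0.1021]
J5: z=[0.2175, -0.2311, -0.9483] o=[0.7396, -1.3177, 0.2092] → [0.5791, 0.1585, 0.0942, 0.2175, -0.2311, -0.9483]
J6: z=[0.9529, 0.2607, 0.1550] o=[0.7270, -0.9979, -0.2513] → [-0.2014, 0.7626, -0.0447, 0.9529, 0.2607, 0.1550]
q̇ = J⁺·V = [-0.1640, -0.7440, -0.2030, 0.2240, -0.1260, -0.1640]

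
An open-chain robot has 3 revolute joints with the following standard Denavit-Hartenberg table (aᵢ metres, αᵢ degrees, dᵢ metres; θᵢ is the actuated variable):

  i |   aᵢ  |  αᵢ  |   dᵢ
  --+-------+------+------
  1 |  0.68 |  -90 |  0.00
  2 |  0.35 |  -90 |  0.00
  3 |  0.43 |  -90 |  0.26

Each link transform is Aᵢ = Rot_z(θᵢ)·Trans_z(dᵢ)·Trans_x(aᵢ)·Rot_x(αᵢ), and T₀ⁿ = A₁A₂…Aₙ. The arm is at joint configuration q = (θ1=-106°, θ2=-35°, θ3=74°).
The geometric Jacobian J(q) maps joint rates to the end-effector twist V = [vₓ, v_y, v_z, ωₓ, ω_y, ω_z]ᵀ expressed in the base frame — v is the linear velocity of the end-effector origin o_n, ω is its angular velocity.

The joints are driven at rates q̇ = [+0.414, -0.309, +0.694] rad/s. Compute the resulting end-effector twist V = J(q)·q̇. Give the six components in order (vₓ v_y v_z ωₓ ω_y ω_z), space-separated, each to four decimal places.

0.4260 -0.0378 0.0001 -0.4068 -0.2975 -0.1545

o_n = [-0.7317, -1.0520, 0.0558]
J₁: ẑ×o_n = [1.0520, -0.7317, 0.0000], ω = ẑ
J2: z=[0.9613, -0.2756, 0.0000] o=[-0.1874, -0.6537, 0.0000] → [-0.0154, -0.0536, -0.5329, 0.9613, -0.2756, 0.0000]
J3: z=[-0.1581, -0.5514, -0.8192] o=[-0.2665, -0.9293, 0.2008] → [-0.0206, 0.3581, -0.2371, -0.1581, -0.5514, -0.8192]
V = J·q̇ = [0.4260, -0.0378, 0.0001, -0.4068, -0.2975, -0.1545]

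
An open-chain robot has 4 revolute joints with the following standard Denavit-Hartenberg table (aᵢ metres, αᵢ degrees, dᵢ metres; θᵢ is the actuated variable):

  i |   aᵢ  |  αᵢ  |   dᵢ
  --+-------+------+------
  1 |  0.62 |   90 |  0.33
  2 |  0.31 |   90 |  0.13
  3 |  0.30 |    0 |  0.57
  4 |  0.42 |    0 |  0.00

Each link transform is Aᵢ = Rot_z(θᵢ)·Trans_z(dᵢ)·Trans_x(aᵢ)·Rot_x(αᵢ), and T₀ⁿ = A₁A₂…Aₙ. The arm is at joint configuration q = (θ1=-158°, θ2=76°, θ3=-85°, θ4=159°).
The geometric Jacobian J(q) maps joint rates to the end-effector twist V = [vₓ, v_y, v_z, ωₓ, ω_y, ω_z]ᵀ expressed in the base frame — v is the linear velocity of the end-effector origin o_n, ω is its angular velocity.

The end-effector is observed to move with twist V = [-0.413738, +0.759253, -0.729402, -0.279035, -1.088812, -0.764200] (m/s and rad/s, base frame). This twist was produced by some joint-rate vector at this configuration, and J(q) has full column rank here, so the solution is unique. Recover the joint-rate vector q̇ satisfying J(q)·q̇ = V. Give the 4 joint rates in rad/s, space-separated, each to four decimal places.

-0.5980 -0.9050 0.4800 0.2070

o_n = [-1.2770, -0.2626, 0.6306]
J₁: ẑ×o_n = [0.2626, -1.2770, 0.0000], ω = ẑ
J2: z=[-0.3746, 0.9272, 0.0000] o=[-0.5749, -0.2323, 0.3300] → [0.2787, 0.1126, 0.6624, -0.3746, 0.9272, 0.0000]
J3: z=[-0.8996, -0.3635, -0.2419] o=[-0.6931, -0.1398, 0.6308] → [-0.0296, 0.1411, -0.1018, -0.8996, -0.3635, -0.2419]
J4: z=[-0.8996, -0.3635, -0.2419] o=[-1.0998, -0.6265, 0.5183] → [0.0472, 0.1439, -0.3917, -0.8996, -0.3635, -0.2419]
q̇ = J⁺·V = [-0.5980, -0.9050, 0.4800, 0.2070]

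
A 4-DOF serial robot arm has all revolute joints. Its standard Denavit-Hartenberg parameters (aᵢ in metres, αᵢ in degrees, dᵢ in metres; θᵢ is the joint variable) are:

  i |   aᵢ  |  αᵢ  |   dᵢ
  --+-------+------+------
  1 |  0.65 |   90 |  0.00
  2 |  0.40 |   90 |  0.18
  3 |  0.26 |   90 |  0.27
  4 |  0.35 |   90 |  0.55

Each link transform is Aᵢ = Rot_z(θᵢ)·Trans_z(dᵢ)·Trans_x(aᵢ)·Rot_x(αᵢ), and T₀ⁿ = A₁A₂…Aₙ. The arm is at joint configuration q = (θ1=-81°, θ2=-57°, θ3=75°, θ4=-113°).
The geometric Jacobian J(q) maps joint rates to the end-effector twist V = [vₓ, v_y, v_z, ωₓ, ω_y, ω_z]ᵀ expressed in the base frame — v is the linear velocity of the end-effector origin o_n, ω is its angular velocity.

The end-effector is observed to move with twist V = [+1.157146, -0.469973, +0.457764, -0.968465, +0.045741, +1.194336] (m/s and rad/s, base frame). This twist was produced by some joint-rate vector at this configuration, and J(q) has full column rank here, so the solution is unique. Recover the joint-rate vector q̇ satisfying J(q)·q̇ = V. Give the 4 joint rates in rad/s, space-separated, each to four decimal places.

0.6840 0.8060 -0.1130 -0.5540

o_n = [0.0358, -1.2278, -0.7794]
J₁: ẑ×o_n = [1.2278, 0.0358, -0.0000], ω = ẑ
J2: z=[-0.9877, -0.1564, 0.0000] o=[0.1017, -0.6420, 0.0000] → [0.1219, -0.7698, 0.5683, -0.9877, -0.1564, 0.0000]
J3: z=[-0.1312, 0.8283, -0.5446] o=[-0.0420, -0.8853, -0.3355] → [-0.5542, -0.1006, -0.0195, -0.1312, 0.8283, -0.5446]
J4: z=[0.3379, -0.4791, -0.8101] o=[-0.3198, -0.7372, -0.5390] → [-0.2823, -0.2068, 0.0045, 0.3379, -0.4791, -0.8101]
q̇ = J⁺·V = [0.6840, 0.8060, -0.1130, -0.5540]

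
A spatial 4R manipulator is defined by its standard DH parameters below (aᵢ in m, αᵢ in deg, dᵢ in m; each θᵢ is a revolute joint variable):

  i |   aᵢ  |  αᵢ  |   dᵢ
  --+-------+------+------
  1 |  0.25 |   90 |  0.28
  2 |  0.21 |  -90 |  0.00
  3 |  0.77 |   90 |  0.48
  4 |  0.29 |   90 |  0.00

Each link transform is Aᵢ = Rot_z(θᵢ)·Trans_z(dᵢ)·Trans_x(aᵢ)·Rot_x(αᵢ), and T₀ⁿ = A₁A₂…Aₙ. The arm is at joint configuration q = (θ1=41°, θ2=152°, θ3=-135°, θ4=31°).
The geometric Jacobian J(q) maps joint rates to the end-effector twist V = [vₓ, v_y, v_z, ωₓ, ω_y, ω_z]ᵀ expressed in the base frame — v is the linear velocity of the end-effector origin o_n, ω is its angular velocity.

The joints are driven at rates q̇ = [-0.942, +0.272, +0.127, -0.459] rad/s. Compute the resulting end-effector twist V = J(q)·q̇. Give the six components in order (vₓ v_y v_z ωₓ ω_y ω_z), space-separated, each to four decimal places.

0.0051 -0.6866 0.1631 0.1301 -0.6774 -0.9018

o_n = [0.7782, -0.2778, -0.5152]
J₁: ẑ×o_n = [0.2778, 0.7782, -0.0000], ω = ẑ
J2: z=[0.6561, -0.7547, 0.0000] o=[0.1887, 0.1640, 0.2800] → [0.6002, 0.5217, 0.1551, 0.6561, -0.7547, 0.0000]
J3: z=[-0.3543, -0.3080, -0.8829] o=[0.0487, 0.0424, 0.3786] → [-0.0074, -0.9608, 0.3381, -0.3543, -0.3080, -0.8829]
J4: z=[0.0073, 0.9433, -0.3320] o=[0.5987, -0.2010, -0.3008] → [-0.2277, -0.0580, -0.1699, 0.0073, 0.9433, -0.3320]
V = J·q̇ = [0.0051, -0.6866, 0.1631, 0.1301, -0.6774, -0.9018]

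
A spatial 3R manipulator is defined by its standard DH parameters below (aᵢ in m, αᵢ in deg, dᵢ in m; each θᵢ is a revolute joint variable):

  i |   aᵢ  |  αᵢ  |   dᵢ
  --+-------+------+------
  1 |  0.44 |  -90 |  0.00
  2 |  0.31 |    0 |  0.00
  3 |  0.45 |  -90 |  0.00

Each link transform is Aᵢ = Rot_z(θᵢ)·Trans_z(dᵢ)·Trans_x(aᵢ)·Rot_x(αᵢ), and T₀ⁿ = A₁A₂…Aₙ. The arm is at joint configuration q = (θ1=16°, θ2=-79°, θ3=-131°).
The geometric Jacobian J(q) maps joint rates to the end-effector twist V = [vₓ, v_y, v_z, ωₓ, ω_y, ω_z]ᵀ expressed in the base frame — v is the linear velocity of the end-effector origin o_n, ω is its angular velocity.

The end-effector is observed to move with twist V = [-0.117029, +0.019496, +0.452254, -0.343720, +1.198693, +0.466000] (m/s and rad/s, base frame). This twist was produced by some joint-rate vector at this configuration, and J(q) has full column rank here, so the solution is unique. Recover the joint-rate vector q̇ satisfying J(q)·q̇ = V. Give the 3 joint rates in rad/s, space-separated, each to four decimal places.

o_n = [0.1052, 0.0302, 0.0793]
J₁: ẑ×o_n = [-0.0302, 0.1052, 0.0000], ω = ẑ
J2: z=[-0.2756, 0.9613, 0.0000] o=[0.4230, 0.1213, 0.0000] → [0.0762, 0.0219, 0.3306, -0.2756, 0.9613, 0.0000]
J3: z=[-0.2756, 0.9613, 0.0000] o=[0.4798, 0.1376, 0.3043] → [-0.2163, -0.0620, 0.3897, -0.2756, 0.9613, 0.0000]
q̇ = J⁺·V = [0.4660, 0.5700, 0.6770]

0.4660 0.5700 0.6770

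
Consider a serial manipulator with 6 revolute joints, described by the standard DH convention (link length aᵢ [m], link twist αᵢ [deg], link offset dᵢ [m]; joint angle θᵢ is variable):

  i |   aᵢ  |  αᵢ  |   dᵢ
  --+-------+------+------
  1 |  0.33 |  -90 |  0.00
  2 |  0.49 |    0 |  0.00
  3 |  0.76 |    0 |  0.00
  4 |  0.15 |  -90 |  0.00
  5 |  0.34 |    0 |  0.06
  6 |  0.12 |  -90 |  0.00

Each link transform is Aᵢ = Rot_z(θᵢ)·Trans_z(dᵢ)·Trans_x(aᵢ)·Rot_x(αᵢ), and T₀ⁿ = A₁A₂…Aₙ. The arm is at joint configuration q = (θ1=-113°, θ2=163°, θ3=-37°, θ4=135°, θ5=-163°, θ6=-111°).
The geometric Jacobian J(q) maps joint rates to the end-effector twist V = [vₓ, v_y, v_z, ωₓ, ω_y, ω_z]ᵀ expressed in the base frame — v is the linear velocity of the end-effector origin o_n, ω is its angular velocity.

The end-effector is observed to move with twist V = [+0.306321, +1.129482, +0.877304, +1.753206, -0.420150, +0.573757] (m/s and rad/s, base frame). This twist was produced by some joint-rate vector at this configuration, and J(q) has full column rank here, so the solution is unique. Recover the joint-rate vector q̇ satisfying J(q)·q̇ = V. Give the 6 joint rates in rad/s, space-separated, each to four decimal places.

o_n = [0.1767, 0.4681, -0.9134]
J₁: ẑ×o_n = [-0.4681, 0.1767, 0.0000], ω = ẑ
J2: z=[0.9205, -0.3907, 0.0000] o=[-0.1289, -0.3038, 0.0000] → [0.3569, 0.8408, 0.8300, 0.9205, -0.3907, 0.0000]
J3: z=[0.9205, -0.3907, 0.0000] o=[0.0542, 0.1276, -0.1433] → [0.3009, 0.7090, 0.3614, 0.9205, -0.3907, 0.0000]
J4: z=[0.9205, -0.3907, 0.0000] o=[0.2287, 0.5388, -0.7581] → [0.0607, 0.1430, -0.0854, 0.9205, -0.3907, 0.0000]
J5: z=[-0.3859, -0.9092, 0.1564] o=[0.2379, 0.5604, -0.6100] → [0.2904, -0.1267, -0.0201, -0.3859, -0.9092, 0.1564]
J6: z=[-0.3859, -0.9092, 0.1564] o=[0.2863, 0.4202, -0.9217] → [-0.0150, -0.0140, -0.1182, -0.3859, -0.9092, 0.1564]
q̇ = J⁺·V = [0.6210, 0.8420, 0.3980, 0.5380, 0.4570, -0.7590]

0.6210 0.8420 0.3980 0.5380 0.4570 -0.7590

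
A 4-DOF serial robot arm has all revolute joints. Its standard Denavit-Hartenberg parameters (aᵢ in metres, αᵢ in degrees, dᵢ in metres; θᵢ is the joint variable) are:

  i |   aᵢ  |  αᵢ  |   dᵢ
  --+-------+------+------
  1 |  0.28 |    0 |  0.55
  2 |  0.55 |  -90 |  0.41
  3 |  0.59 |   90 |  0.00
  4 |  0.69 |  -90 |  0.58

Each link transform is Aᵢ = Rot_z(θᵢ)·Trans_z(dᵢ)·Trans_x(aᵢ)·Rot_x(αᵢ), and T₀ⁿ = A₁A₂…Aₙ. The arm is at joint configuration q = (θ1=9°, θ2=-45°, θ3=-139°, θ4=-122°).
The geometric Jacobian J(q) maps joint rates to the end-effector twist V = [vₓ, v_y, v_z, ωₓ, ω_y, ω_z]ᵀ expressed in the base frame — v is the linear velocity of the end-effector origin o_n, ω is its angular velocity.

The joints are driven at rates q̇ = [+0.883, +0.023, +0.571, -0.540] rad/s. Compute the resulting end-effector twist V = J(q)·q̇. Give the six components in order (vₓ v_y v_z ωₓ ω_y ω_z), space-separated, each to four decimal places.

o_n = [-0.0673, -0.4297, 0.6695]
J₁: ẑ×o_n = [0.4297, -0.0673, 0.0000], ω = ẑ
J2: z=[0.0000, 0.0000, 1.0000] o=[0.2766, 0.0438, 0.5500] → [0.4735, -0.3438, 0.0000, 0.0000, 0.0000, 1.0000]
J3: z=[0.5878, 0.8090, 0.0000] o=[0.7215, -0.2795, 0.9600] → [-0.2351, 0.1708, 0.5498, 0.5878, 0.8090, 0.0000]
J4: z=[-0.5308, 0.3856, -0.7547] o=[0.3613, -0.0178, 1.3471] → [-0.5722, -0.0362, 0.3839, -0.5308, 0.3856, -0.7547]
V = J·q̇ = [0.5651, 0.0498, 0.1067, 0.6222, 0.2537, 1.3135]

0.5651 0.0498 0.1067 0.6222 0.2537 1.3135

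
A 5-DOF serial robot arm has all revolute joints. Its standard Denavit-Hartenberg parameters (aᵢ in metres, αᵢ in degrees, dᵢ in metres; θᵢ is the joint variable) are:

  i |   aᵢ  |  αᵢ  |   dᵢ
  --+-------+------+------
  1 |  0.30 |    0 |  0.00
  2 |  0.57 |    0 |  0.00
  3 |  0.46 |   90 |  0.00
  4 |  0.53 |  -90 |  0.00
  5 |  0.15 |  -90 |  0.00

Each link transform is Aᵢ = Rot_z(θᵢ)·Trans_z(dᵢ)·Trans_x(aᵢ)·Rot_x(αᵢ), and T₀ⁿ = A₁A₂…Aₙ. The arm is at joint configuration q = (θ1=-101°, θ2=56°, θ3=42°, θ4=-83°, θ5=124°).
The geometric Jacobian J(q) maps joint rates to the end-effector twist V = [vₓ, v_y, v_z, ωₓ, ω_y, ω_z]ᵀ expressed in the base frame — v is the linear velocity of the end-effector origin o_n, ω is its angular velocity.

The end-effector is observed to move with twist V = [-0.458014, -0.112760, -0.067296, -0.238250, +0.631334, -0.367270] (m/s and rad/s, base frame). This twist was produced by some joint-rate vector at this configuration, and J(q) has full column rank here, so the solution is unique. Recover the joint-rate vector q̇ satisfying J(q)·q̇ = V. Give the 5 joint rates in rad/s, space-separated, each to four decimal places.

-0.7010 0.6610 -0.2940 -0.6180 -0.2730

o_n = [0.8660, -0.6003, -0.4428]
J₁: ẑ×o_n = [0.6003, 0.8660, -0.0000], ω = ẑ
J2: z=[0.0000, 0.0000, 1.0000] o=[-0.0572, -0.2945, 0.0000] → [0.3058, 0.9232, -0.0000, 0.0000, 0.0000, 1.0000]
J3: z=[0.0000, 0.0000, 1.0000] o=[0.3458, -0.6975, 0.0000] → [-0.0973, 0.5202, 0.0000, 0.0000, 0.0000, 1.0000]
J4: z=[-0.0523, -0.9986, 0.0000] o=[0.8052, -0.7216, 0.0000] → [0.4422, -0.0232, 0.0544, -0.0523, -0.9986, 0.0000]
J5: z=[0.9912, -0.0519, 0.1219] o=[0.8697, -0.7250, -0.5260] → [-0.0195, -0.0830, 0.1234, 0.9912, -0.0519, 0.1219]
q̇ = J⁺·V = [-0.7010, 0.6610, -0.2940, -0.6180, -0.2730]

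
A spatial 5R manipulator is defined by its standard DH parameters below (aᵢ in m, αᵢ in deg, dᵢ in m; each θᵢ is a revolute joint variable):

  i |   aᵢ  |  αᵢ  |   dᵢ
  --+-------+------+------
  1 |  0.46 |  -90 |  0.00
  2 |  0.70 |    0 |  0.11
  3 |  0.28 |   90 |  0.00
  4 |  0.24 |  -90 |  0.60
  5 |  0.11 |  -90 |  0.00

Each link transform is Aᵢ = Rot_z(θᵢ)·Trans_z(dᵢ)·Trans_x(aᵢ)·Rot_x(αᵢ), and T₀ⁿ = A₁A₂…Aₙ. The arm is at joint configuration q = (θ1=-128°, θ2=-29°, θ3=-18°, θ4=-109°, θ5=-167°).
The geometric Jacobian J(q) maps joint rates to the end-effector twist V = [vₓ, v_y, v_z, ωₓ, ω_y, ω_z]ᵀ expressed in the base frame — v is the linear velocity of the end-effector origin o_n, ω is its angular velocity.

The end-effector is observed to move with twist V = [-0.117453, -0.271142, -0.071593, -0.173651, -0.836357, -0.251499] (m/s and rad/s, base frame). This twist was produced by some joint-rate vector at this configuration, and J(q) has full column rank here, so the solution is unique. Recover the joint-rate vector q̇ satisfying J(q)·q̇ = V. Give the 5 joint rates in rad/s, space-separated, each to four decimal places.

o_n = [-0.4905, -0.6025, 0.9386]
J₁: ẑ×o_n = [0.6025, -0.4905, 0.0000], ω = ẑ
J2: z=[0.7880, -0.6157, 0.0000] o=[-0.2832, -0.3625, 0.0000] → [-0.5779, -0.7396, -0.3168, 0.7880, -0.6157, 0.0000]
J3: z=[0.7880, -0.6157, 0.0000] o=[-0.5735, -0.9127, 0.3394] → [-0.3689, -0.4722, 0.2954, 0.7880, -0.6157, 0.0000]
J4: z=[0.4503, 0.5763, 0.6820] o=[-0.6910, -1.0631, 0.5441] → [-0.0868, -0.0409, 0.0918, 0.4503, 0.5763, 0.6820]
J5: z=[-0.6536, -0.3077, 0.6915] o=[-0.5669, -0.5356, 0.8962] → [0.0332, 0.0805, 0.0672, -0.6536, -0.3077, 0.6915]
q̇ = J⁺·V = [0.0620, 0.2660, 0.2130, -0.7740, 0.3100]

0.0620 0.2660 0.2130 -0.7740 0.3100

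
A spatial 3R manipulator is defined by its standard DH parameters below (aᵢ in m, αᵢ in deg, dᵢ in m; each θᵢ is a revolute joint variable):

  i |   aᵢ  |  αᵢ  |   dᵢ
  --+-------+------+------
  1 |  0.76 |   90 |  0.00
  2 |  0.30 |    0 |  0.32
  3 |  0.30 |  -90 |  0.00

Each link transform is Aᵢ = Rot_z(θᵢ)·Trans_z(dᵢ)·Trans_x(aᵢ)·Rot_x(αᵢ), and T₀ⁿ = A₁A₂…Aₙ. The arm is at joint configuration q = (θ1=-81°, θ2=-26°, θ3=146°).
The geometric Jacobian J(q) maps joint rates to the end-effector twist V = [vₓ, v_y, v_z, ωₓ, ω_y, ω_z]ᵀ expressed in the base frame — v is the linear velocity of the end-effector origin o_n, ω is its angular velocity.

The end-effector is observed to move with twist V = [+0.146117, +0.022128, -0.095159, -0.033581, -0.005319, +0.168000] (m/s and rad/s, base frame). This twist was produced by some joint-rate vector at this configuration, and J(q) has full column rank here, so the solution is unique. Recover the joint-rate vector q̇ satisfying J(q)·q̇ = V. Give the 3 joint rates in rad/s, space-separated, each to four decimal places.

o_n = [-0.1785, -0.9189, 0.1283]
J₁: ẑ×o_n = [0.9189, -0.1785, 0.0000], ω = ẑ
J2: z=[-0.9877, -0.1564, 0.0000] o=[0.1189, -0.7506, 0.0000] → [-0.0201, 0.1267, 0.1196, -0.9877, -0.1564, 0.0000]
J3: z=[-0.9877, -0.1564, 0.0000] o=[-0.1550, -1.0670, -0.1315] → [-0.0406, 0.2566, -0.1500, -0.9877, -0.1564, 0.0000]
q̇ = J⁺·V = [0.1680, -0.3340, 0.3680]

0.1680 -0.3340 0.3680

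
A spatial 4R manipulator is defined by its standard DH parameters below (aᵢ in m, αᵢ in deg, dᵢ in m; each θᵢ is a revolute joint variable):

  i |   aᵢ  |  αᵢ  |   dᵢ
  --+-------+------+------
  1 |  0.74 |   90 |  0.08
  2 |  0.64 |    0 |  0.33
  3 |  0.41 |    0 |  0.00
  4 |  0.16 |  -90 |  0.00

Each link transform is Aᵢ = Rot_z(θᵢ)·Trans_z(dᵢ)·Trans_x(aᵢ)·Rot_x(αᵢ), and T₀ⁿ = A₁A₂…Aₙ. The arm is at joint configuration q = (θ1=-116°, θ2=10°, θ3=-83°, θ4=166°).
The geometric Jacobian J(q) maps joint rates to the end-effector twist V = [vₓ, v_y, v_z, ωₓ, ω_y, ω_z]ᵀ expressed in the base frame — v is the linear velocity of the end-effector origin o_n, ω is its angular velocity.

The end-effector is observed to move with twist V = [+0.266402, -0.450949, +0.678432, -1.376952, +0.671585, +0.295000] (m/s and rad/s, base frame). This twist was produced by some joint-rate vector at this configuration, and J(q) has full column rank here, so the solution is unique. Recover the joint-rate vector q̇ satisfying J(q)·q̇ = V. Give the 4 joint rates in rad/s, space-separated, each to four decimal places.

0.2950 0.8400 0.5100 0.1820

o_n = [-0.9462, -1.1871, -0.0412]
J₁: ẑ×o_n = [1.1871, -0.9462, 0.0000], ω = ẑ
J2: z=[-0.8988, 0.4384, 0.0000] o=[-0.3244, -0.6651, 0.0800] → [-0.0531, -0.1089, 0.7418, -0.8988, 0.4384, 0.0000]
J3: z=[-0.8988, 0.4384, 0.0000] o=[-0.8973, -1.0869, 0.1911] → [-0.1018, -0.2088, 0.1115, -0.8988, 0.4384, 0.0000]
J4: z=[-0.8988, 0.4384, 0.0000] o=[-0.9498, -1.1947, -0.2010] → [0.0700, 0.1436, -0.0084, -0.8988, 0.4384, 0.0000]
q̇ = J⁺·V = [0.2950, 0.8400, 0.5100, 0.1820]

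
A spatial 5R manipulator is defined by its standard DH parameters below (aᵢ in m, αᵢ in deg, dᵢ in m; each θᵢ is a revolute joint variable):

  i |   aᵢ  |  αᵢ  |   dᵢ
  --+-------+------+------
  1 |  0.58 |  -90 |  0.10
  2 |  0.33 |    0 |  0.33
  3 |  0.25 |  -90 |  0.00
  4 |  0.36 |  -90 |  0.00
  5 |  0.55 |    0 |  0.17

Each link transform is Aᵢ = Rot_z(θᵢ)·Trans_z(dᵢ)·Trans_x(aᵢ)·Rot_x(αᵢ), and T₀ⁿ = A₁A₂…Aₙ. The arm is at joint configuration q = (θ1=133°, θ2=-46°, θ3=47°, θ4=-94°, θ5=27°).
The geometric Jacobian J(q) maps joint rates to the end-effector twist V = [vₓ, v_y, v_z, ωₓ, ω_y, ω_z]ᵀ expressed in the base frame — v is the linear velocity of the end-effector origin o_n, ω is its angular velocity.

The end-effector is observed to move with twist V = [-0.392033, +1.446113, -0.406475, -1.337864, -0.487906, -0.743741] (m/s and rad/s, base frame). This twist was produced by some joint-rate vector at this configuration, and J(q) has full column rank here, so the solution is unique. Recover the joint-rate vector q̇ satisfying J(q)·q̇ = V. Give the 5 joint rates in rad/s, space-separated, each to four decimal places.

-0.4500 0.9320 0.3400 0.2840 0.5620

o_n = [-1.6707, 0.0470, 0.5808]
J₁: ẑ×o_n = [-0.0470, -1.6707, 0.0000], ω = ẑ
J2: z=[-0.7314, -0.6820, 0.0000] o=[-0.3956, 0.4242, 0.1000] → [-0.3279, 0.3516, -0.5938, -0.7314, -0.6820, 0.0000]
J3: z=[-0.7314, -0.6820, 0.0000] o=[-0.7932, 0.3668, 0.3374] → [-0.1660, 0.1780, -0.3646, -0.7314, -0.6820, 0.0000]
J4: z=[0.0119, -0.0128, -0.9998] o=[-0.9637, 0.5496, 0.3330] → [-0.5057, 0.7040, -0.0150, 0.0119, -0.0128, -0.9998]
J5: z=[-0.7313, 0.6819, -0.0174] o=[-1.2092, 0.2863, 0.3335] → [0.1645, 0.1889, 0.4897, -0.7313, 0.6819, -0.0174]
q̇ = J⁺·V = [-0.4500, 0.9320, 0.3400, 0.2840, 0.5620]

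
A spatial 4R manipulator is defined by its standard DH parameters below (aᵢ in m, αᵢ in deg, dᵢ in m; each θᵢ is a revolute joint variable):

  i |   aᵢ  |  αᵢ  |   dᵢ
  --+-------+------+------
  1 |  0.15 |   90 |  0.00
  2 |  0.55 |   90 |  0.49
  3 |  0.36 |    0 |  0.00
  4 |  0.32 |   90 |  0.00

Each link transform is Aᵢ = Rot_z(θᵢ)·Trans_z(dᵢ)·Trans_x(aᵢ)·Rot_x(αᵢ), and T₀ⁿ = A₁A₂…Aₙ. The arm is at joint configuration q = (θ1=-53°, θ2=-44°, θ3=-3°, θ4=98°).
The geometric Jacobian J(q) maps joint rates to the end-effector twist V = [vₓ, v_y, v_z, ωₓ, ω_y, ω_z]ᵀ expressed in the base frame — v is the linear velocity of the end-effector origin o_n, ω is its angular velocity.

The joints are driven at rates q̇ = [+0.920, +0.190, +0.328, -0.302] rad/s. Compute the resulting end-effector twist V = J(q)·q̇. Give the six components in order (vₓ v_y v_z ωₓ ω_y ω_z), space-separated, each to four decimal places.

0.9891 -0.3085 0.1220 -0.1626 -0.0999 0.9013

o_n = [-0.1589, -1.1017, -0.6124]
J₁: ẑ×o_n = [1.1017, -0.1589, 0.0000], ω = ẑ
J2: z=[-0.7986, -0.6018, 0.0000] o=[0.0903, -0.1198, 0.0000] → [0.3686, -0.4891, 0.6342, -0.7986, -0.6018, 0.0000]
J3: z=[-0.4181, 0.5548, -0.7193] o=[-0.0630, -0.7307, -0.3821] → [-0.3947, -0.0273, 0.2084, -0.4181, 0.5548, -0.7193]
J4: z=[-0.4181, 0.5548, -0.7193] o=[0.1077, -0.9258, -0.6318] → [-0.1157, 0.1999, 0.2214, -0.4181, 0.5548, -0.7193]
V = J·q̇ = [0.9891, -0.3085, 0.1220, -0.1626, -0.0999, 0.9013]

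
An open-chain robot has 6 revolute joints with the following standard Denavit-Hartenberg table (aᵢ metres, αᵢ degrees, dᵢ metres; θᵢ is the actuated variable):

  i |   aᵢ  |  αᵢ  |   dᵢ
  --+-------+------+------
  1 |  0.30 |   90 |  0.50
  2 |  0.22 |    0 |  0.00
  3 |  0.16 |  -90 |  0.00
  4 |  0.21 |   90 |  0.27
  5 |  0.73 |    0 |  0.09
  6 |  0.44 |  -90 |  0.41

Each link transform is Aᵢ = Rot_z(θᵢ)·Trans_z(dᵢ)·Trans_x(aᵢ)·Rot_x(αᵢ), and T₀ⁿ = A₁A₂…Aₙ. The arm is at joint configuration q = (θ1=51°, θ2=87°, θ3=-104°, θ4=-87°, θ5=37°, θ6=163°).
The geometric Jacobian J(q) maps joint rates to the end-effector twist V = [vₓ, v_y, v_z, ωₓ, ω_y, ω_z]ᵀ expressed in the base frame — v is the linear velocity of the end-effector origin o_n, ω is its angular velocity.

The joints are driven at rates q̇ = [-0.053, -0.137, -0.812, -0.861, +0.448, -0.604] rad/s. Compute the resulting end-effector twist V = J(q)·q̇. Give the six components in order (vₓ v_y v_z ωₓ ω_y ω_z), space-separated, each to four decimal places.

o_n = [0.4215, -0.1233, 1.3475]
J₁: ẑ×o_n = [0.1233, 0.4215, -0.0000], ω = ẑ
J2: z=[0.7771, -0.6293, 0.0000] o=[0.1888, 0.2331, 0.5000] → [-0.5334, -0.6586, -0.1306, 0.7771, -0.6293, 0.0000]
J3: z=[0.7771, -0.6293, 0.0000] o=[0.1960, 0.2421, 0.7197] → [-0.3951, -0.4879, -0.1421, 0.7771, -0.6293, 0.0000]
J4: z=[0.1840, 0.2272, 0.9563] o=[0.2923, 0.3610, 0.6729] → [0.6165, -0.0006, -0.1185, 0.1840, 0.2272, 0.9563]
J5: z=[-0.5603, -0.7751, 0.2920] o=[0.5116, 0.2985, 0.9279] → [-0.2021, 0.2088, 0.1666, -0.5603, -0.7751, 0.2920]
J6: z=[-0.5603, -0.7751, 0.2920] o=[1.0128, -0.0151, 1.3654] → [0.0455, -0.1827, -0.3977, -0.5603, -0.7751, 0.2920]
V = J·q̇ = [-0.2614, 0.6685, 0.5501, -0.8085, 0.5225, -0.9219]

-0.2614 0.6685 0.5501 -0.8085 0.5225 -0.9219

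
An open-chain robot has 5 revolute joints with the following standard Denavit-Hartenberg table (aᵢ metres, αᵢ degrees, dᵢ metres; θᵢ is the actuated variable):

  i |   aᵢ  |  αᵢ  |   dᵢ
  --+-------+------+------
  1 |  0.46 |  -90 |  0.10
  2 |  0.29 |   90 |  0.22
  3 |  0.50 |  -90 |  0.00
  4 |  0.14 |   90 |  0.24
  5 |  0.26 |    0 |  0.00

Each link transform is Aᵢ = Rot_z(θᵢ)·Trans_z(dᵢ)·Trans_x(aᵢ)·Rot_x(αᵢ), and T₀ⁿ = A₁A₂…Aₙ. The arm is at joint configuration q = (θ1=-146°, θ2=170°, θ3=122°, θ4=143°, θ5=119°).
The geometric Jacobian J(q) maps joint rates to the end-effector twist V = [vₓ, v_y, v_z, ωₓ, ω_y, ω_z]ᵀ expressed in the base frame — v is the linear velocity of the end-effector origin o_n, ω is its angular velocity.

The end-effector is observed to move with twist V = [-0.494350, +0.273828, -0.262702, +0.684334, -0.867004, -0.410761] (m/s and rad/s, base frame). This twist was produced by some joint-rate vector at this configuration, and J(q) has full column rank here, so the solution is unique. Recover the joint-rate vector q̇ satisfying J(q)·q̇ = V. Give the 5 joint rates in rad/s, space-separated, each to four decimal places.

o_n = [-0.4622, -0.7784, 0.1717]
J₁: ẑ×o_n = [0.7784, -0.4622, 0.0000], ω = ẑ
J2: z=[0.5592, -0.8290, 0.0000] o=[-0.3814, -0.2572, 0.1000] → [-0.0595, -0.0401, -0.3584, 0.5592, -0.8290, 0.0000]
J3: z=[-0.1440, -0.0971, -0.9848] o=[-0.0216, -0.2799, 0.0496] → [-0.5028, 0.4515, 0.0290, -0.1440, -0.0971, -0.9848]
J4: z=[-0.9887, -0.0277, 0.1473] o=[-0.0008, -0.7774, 0.0957] → [-0.0020, 0.0073, -0.0117, -0.9887, -0.0277, 0.1473]
J5: z=[0.1400, -0.5212, 0.8419] o=[-0.2306, -0.6646, 0.2037] → [0.1125, -0.1905, -0.1366, 0.1400, -0.5212, 0.8419]
q̇ = J⁺·V = [-0.2340, 0.5390, 0.7140, -0.3930, 0.6940]

-0.2340 0.5390 0.7140 -0.3930 0.6940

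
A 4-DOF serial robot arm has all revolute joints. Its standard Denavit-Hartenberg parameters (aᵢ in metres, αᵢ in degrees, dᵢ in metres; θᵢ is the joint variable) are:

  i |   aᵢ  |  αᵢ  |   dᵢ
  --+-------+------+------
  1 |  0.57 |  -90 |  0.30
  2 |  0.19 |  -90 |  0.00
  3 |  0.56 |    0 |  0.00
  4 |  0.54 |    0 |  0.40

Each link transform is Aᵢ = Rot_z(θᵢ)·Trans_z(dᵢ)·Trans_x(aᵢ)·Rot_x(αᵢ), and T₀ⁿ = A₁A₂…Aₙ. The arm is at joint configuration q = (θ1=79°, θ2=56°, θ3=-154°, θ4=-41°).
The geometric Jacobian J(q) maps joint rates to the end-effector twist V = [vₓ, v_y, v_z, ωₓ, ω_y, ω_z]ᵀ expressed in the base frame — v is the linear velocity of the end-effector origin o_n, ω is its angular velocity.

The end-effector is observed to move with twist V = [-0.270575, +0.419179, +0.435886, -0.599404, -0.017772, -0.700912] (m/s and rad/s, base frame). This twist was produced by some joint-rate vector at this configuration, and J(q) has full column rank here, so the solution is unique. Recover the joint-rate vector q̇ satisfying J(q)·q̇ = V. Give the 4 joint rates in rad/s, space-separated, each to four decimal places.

-0.6120 0.5850 0.2440 -0.0850

o_n = [-0.1474, -0.2041, 0.7685]
J₁: ẑ×o_n = [0.2041, -0.1474, 0.0000], ω = ẑ
J2: z=[-0.9816, 0.1908, 0.0000] o=[0.1088, 0.5595, 0.3000] → [0.0894, 0.4599, 0.7985, -0.9816, 0.1908, 0.0000]
J3: z=[-0.1582, -0.8138, -0.5592] o=[0.1290, 0.6638, 0.1425] → [-0.9948, 0.2536, -0.0877, -0.1582, -0.8138, -0.5592]
J4: z=[-0.1582, -0.8138, -0.5592] o=[-0.1656, 0.4344, 0.5598] → [-0.5269, 0.0228, 0.1159, -0.1582, -0.8138, -0.5592]
q̇ = J⁺·V = [-0.6120, 0.5850, 0.2440, -0.0850]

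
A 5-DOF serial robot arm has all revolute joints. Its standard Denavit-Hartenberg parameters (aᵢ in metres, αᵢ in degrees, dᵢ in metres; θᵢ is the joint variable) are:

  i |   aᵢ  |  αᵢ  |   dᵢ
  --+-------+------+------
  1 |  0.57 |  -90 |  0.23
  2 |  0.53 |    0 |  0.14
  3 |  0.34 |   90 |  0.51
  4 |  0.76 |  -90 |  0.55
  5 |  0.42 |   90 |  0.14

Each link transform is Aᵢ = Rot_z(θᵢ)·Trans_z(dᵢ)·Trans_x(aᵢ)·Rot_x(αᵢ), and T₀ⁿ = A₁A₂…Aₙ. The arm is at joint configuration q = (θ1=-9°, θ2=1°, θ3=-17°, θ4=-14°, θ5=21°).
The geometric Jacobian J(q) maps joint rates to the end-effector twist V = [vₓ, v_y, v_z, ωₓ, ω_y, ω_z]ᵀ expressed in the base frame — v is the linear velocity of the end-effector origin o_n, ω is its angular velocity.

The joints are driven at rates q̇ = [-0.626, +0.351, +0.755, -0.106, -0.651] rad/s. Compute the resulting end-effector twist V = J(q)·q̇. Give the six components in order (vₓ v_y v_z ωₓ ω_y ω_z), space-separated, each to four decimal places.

o_n = [2.4733, 0.1217, 1.0159]
J₁: ẑ×o_n = [-0.1217, 2.4733, 0.0000], ω = ẑ
J2: z=[0.1564, 0.9877, 0.0000] o=[0.5630, -0.0892, 0.2300] → [0.7763, -0.1229, -1.8538, 0.1564, 0.9877, 0.0000]
J3: z=[0.1564, 0.9877, 0.0000] o=[1.1083, -0.0338, 0.2208] → [0.7854, -0.1244, -1.3238, 0.1564, 0.9877, 0.0000]
J4: z=[-0.2722, 0.0431, 0.9613] o=[1.5109, 0.4188, 0.3145] → [0.3158, 1.1161, 0.0394, -0.2722, 0.0431, 0.9613]
J5: z=[0.3815, 0.9220, 0.0667] o=[2.0325, 0.1500, 1.0464] → [-0.0262, 0.0410, -0.4172, 0.3815, 0.9220, 0.0667]
V = J·q̇ = [0.9252, -1.8303, -1.3828, -0.0465, 0.4876, -0.7713]

0.9252 -1.8303 -1.3828 -0.0465 0.4876 -0.7713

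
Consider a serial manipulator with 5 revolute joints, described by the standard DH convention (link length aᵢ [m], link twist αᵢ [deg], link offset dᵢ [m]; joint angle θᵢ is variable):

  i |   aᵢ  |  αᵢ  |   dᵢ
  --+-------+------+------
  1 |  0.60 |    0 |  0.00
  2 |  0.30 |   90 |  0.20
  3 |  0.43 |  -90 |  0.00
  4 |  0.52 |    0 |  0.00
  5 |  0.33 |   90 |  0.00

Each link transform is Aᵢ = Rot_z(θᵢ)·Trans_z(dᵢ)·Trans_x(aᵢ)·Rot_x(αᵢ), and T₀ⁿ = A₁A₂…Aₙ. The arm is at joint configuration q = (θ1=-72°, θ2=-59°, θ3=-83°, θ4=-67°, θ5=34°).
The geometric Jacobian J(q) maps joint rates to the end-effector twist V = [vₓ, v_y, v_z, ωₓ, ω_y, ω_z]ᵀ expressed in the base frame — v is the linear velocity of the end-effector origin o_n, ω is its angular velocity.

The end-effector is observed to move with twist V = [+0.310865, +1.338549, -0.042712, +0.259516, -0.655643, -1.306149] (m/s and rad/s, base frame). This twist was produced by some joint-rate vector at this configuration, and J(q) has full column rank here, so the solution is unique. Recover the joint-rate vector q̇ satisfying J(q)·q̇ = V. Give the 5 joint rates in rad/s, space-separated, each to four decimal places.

-0.4680 -0.8780 -0.6260 -0.1790 0.5060

o_n = [-0.5811, -0.4488, -0.7032]
J₁: ẑ×o_n = [0.4488, -0.5811, 0.0000], ω = ẑ
J2: z=[0.0000, 0.0000, 1.0000] o=[0.1854, -0.5706, 0.0000] → [-0.1218, -0.7665, 0.0000, 0.0000, 0.0000, 1.0000]
J3: z=[-0.7547, 0.6561, 0.0000] o=[-0.0114, -0.7970, 0.2000] → [-0.5925, -0.6816, 0.1109, -0.7547, 0.6561, 0.0000]
J4: z=[-0.6512, -0.7491, 0.1219] o=[-0.0458, -0.8366, -0.2268] → [0.3096, -0.3754, -0.6535, -0.6512, -0.7491, 0.1219]
J5: z=[-0.6512, -0.7491, 0.1219] o=[-0.4233, -0.5413, -0.4285] → [0.1945, -0.1981, -0.1784, -0.6512, -0.7491, 0.1219]
q̇ = J⁺·V = [-0.4680, -0.8780, -0.6260, -0.1790, 0.5060]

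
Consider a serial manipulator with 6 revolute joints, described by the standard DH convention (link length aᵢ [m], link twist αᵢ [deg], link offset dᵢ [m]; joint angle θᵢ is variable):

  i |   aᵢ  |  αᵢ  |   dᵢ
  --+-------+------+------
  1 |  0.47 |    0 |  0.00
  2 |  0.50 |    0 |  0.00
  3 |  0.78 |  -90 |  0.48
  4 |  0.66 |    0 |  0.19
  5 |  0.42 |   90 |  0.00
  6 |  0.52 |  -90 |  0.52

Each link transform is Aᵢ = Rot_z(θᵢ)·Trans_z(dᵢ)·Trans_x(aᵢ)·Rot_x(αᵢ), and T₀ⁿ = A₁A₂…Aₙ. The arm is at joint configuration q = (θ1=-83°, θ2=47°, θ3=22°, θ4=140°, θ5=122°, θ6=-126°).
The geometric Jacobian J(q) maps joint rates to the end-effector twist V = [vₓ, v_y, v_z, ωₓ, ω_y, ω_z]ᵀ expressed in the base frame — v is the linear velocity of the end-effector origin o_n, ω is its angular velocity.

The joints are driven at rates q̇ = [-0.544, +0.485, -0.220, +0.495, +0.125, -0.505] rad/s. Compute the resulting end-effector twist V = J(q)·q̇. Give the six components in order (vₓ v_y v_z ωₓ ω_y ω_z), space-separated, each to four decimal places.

o_n = [0.1572, -0.9222, 0.0966]
J₁: ẑ×o_n = [0.9222, 0.1572, -0.0000], ω = ẑ
J2: z=[0.0000, 0.0000, 1.0000] o=[0.0573, -0.4665, 0.0000] → [0.4557, 0.0999, -0.0000, 0.0000, 0.0000, 1.0000]
J3: z=[0.0000, 0.0000, 1.0000] o=[0.4618, -0.7604, 0.0000] → [0.1618, -0.3046, 0.0000, 0.0000, 0.0000, 1.0000]
J4: z=[0.2419, 0.9703, 0.0000] o=[1.2186, -0.9491, 0.4800] → [-0.3720, 0.0927, 1.0364, 0.2419, 0.9703, 0.0000]
J5: z=[0.2419, 0.9703, 0.0000] o=[0.7740, -0.6424, 0.0558] → [0.0397, -0.0099, 0.5309, 0.2419, 0.9703, 0.0000]
J6: z=[-0.9609, 0.2396, -0.1392] o=[0.7173, -0.6283, 0.4717] → [-0.1308, -0.2824, 0.4166, -0.9609, 0.2396, -0.1392]
V = J·q̇ = [-0.4294, 0.2173, 0.3690, 0.6352, 0.4806, -0.2087]

-0.4294 0.2173 0.3690 0.6352 0.4806 -0.2087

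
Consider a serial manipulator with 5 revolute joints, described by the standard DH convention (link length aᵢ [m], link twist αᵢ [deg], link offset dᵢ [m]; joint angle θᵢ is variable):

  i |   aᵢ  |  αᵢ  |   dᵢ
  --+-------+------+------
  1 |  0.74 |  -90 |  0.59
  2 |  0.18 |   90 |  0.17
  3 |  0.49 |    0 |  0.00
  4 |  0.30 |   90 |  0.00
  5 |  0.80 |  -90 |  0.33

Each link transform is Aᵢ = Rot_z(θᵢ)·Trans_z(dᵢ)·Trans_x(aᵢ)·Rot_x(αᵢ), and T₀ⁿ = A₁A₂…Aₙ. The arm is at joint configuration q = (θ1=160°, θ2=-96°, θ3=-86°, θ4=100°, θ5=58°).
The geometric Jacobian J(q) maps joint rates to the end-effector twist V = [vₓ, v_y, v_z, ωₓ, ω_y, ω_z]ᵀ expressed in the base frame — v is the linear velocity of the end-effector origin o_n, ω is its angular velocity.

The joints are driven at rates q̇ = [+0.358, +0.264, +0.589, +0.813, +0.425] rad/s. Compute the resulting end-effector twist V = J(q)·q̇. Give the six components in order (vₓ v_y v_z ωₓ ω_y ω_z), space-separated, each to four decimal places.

-0.5485 -0.8999 0.3971 1.3711 -0.3411 0.3137

o_n = [0.1952, 0.4226, 1.5101]
J₁: ẑ×o_n = [-0.4226, 0.1952, 0.0000], ω = ẑ
J2: z=[-0.3420, -0.9397, 0.0000] o=[-0.6954, 0.2531, 0.5900] → [-0.8646, 0.3147, 0.7789, -0.3420, -0.9397, 0.0000]
J3: z=[0.9345, -0.3401, -0.1045] o=[-0.7358, 0.0869, 0.7690] → [-0.2170, -0.7899, 0.6304, 0.9345, -0.3401, -0.1045]
J4: z=[0.9345, -0.3401, -0.1045] o=[-0.5653, 0.5450, 0.8030] → [-0.2533, -0.7403, 0.1443, 0.9345, -0.3401, -0.1045]
J5: z=[0.3556, 0.9031, 0.2406] o=[-0.5615, 0.4664, 1.0925] → [0.3877, 0.0336, -0.6990, 0.3556, 0.9031, 0.2406]
V = J·q̇ = [-0.5485, -0.8999, 0.3971, 1.3711, -0.3411, 0.3137]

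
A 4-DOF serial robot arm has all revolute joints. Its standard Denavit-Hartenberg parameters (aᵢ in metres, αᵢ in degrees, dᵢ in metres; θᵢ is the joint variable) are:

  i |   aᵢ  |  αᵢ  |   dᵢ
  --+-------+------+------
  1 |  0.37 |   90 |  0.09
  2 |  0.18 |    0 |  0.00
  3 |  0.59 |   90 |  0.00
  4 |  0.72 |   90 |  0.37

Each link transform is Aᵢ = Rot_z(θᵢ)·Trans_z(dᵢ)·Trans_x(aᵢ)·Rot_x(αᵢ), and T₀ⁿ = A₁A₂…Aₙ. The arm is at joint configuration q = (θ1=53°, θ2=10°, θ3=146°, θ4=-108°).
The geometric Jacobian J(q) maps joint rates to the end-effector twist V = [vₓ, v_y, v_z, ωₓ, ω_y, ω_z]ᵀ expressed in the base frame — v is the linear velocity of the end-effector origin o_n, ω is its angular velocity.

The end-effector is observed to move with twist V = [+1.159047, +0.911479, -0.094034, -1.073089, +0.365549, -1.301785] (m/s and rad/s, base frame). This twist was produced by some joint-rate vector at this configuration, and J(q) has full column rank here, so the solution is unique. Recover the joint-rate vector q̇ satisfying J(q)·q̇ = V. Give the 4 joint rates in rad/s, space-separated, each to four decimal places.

o_n = [-0.3290, 0.7012, 0.6087]
J₁: ẑ×o_n = [-0.7012, -0.3290, 0.0000], ω = ẑ
J2: z=[0.7986, -0.6018, 0.0000] o=[0.2227, 0.2955, 0.0900] → [-0.3122, -0.4143, -0.0080, 0.7986, -0.6018, 0.0000]
J3: z=[0.7986, -0.6018, 0.0000] o=[0.3294, 0.4371, 0.1213] → [-0.2934, -0.3893, -0.1852, 0.7986, -0.6018, 0.0000]
J4: z=[0.2448, 0.3248, 0.9135] o=[0.0050, 0.0066, 0.3612] → [-0.5542, -0.3657, 0.2785, 0.2448, 0.3248, 0.9135]
q̇ = J⁺·V = [-0.5070, -0.2890, -0.7880, -0.8700]

-0.5070 -0.2890 -0.7880 -0.8700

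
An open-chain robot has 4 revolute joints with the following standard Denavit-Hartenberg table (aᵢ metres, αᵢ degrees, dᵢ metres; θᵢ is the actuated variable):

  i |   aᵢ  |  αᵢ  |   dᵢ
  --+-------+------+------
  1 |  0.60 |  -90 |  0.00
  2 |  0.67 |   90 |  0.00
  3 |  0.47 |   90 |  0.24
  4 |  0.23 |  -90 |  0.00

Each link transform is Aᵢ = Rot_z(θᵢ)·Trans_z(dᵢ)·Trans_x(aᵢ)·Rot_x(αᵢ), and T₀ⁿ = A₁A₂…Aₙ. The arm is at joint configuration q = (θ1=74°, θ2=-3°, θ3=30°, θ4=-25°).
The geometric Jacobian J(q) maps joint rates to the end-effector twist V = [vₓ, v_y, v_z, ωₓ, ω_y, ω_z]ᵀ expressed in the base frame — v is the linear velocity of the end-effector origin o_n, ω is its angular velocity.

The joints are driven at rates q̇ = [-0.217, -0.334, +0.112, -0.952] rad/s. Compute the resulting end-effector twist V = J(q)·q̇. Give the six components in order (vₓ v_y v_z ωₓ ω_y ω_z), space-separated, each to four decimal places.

o_n = [0.1834, 1.8703, 0.2084]
J₁: ẑ×o_n = [-1.8703, 0.1834, 0.0000], ω = ẑ
J2: z=[-0.9613, 0.2756, 0.0000] o=[0.1654, 0.5768, 0.0000] → [0.0574, 0.2003, -1.2484, -0.9613, 0.2756, 0.0000]
J3: z=[-0.0144, -0.0503, 0.9986] o=[0.3498, 1.2199, 0.0351] → [-0.6582, -0.1637, -0.0178, -0.0144, -0.0503, 0.9986]
J4: z=[0.9701, 0.2413, 0.0262] o=[0.2325, 1.6633, 0.2960] → [-0.0266, 0.0837, 0.2126, 0.9701, 0.2413, 0.0262]
V = J·q̇ = [0.3382, -0.2047, 0.2126, -0.6041, -0.3274, -0.1301]

0.3382 -0.2047 0.2126 -0.6041 -0.3274 -0.1301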